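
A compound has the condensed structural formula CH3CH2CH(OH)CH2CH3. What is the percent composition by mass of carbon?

68.13%

Element totals:
  C: 5
  H: 12
  O: 1
Molecular formula: C5H12O.
Molar mass = 88.150 g/mol.
Mass from C: 5 × 12.011 = 60.055 g/mol.
%C = 60.055 / 88.150 × 100 = 68.13%.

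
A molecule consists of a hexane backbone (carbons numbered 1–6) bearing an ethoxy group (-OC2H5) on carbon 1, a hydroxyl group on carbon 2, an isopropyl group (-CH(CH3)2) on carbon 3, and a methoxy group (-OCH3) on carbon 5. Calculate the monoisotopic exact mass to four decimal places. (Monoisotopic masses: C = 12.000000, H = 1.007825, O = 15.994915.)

218.1882

Atom tally by fragment:
  C2H5OCH2 → C:3 H:7 O:1
  CH(OH) → C:1 H:2 O:1
  CH(CH(CH3)2) → C:4 H:8
  CH2 → C:1 H:2
  CH(OCH3) → C:2 H:4 O:1
  CH3 → C:1 H:3
Element totals:
  C: 12
  H: 26
  O: 3
Molecular formula: C12H26O3.
  M = 12(12.0) + 26(1.007825) + 3(15.994915)
    = 144.000000 + 26.203450 + 47.984745 = 218.188195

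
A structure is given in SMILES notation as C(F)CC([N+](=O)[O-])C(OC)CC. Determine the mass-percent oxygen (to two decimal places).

Atom tally by fragment:
  FCH2 → C:1 H:2 F:1
  CH2 → C:1 H:2
  CH(NO2) → C:1 H:1 N:1 O:2
  CH(OCH3) → C:2 H:4 O:1
  CH2 → C:1 H:2
  CH3 → C:1 H:3
Element totals:
  C: 7
  H: 14
  F: 1
  N: 1
  O: 3
Molecular formula: C7H14FNO3.
Molar mass = 179.191 g/mol.
Mass from O: 3 × 15.999 = 47.997 g/mol.
%O = 47.997 / 179.191 × 100 = 26.79%.

26.79%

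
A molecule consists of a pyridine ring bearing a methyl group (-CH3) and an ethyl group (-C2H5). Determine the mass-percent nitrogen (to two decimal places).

Atom tally by fragment:
  pyridine ring core → C:5 H:5 N:1
  (− 2 ring H displaced by substituents)
  + CH3 → C:1 H:3
  + C2H5 → C:2 H:5
Element totals:
  C: 8
  H: 11
  N: 1
Molecular formula: C8H11N.
Molar mass = 121.183 g/mol.
Mass from N: 1 × 14.007 = 14.007 g/mol.
%N = 14.007 / 121.183 × 100 = 11.56%.

11.56%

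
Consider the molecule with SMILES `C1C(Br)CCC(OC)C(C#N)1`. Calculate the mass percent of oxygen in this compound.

Atom tally by fragment:
  cyclohexane ring core → C:6 H:12
  (− 3 ring H displaced by substituents)
  + Br → Br:1
  + OCH3 → C:1 H:3 O:1
  + CN → C:1 N:1
Element totals:
  C: 8
  H: 12
  Br: 1
  N: 1
  O: 1
Molecular formula: C8H12BrNO.
Molar mass = 218.094 g/mol.
Mass from O: 1 × 15.999 = 15.999 g/mol.
%O = 15.999 / 218.094 × 100 = 7.34%.

7.34%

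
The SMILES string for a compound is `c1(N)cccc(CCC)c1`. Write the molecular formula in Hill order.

C9H13N

Atom tally by fragment:
  benzene ring core → C:6 H:6
  (− 2 ring H displaced by substituents)
  + NH2 → N:1 H:2
  + CH2CH2CH3 → C:3 H:7
Element totals:
  C: 9
  H: 13
  N: 1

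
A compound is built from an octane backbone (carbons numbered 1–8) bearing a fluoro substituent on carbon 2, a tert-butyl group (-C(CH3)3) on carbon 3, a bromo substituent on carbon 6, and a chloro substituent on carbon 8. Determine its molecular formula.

C12H23BrClF

Atom tally by fragment:
  CH3 → C:1 H:3
  CH(F) → C:1 H:1 F:1
  CH(C(CH3)3) → C:5 H:10
  CH2 → C:1 H:2
  CH2 → C:1 H:2
  CH(Br) → C:1 H:1 Br:1
  CH2 → C:1 H:2
  CH2Cl → C:1 H:2 Cl:1
Element totals:
  C: 12
  H: 23
  Br: 1
  Cl: 1
  F: 1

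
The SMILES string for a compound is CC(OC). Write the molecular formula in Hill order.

C3H8O

Atom tally by fragment:
  CH3 → C:1 H:3
  CH2OCH3 → C:2 H:5 O:1
Element totals:
  C: 3
  H: 8
  O: 1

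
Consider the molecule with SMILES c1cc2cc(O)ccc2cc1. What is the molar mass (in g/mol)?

Atom tally by fragment:
  naphthalene ring system core → C:10 H:8
  (− 1 ring H displaced by substituents)
  + OH → O:1 H:1
Element totals:
  C: 10
  H: 8
  O: 1
Molecular formula: C10H8O.
  M = 10(12.011) + 8(1.008) + 15.999
    = 120.110 + 8.064 + 15.999 = 144.173

144.17 g/mol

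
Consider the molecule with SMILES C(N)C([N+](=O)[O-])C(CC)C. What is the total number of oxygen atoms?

2

Atom tally by fragment:
  H2NCH2 → C:1 H:4 N:1
  CH(NO2) → C:1 H:1 N:1 O:2
  CH(C2H5) → C:3 H:6
  CH3 → C:1 H:3
Element totals:
  C: 6
  H: 14
  N: 2
  O: 2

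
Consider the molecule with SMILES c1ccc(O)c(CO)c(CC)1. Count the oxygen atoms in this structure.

Atom tally by fragment:
  benzene ring core → C:6 H:6
  (− 3 ring H displaced by substituents)
  + OH → O:1 H:1
  + CH2OH → C:1 H:3 O:1
  + C2H5 → C:2 H:5
Element totals:
  C: 9
  H: 12
  O: 2

2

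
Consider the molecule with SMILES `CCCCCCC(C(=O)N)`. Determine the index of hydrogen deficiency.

Atom tally by fragment:
  CH3 → C:1 H:3
  CH2 → C:1 H:2
  CH2 → C:1 H:2
  CH2 → C:1 H:2
  CH2 → C:1 H:2
  CH2 → C:1 H:2
  CH2CONH2 → C:2 H:4 O:1 N:1
Element totals:
  C: 8
  H: 17
  N: 1
  O: 1
Molecular formula: C8H17NO.
DoU = (2C + 2 + N − H − X) / 2 = (2·8 + 2 + 1 − 17 − 0) / 2 = 1.

1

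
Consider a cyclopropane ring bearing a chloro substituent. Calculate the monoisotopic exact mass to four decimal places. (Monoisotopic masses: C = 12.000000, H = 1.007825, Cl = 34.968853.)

76.0080

Atom tally by fragment:
  cyclopropane ring core → C:3 H:6
  (− 1 ring H displaced by substituents)
  + Cl → Cl:1
Element totals:
  C: 3
  H: 5
  Cl: 1
Molecular formula: C3H5Cl.
  M = 3(12.0) + 5(1.007825) + 34.968853
    = 36.000000 + 5.039125 + 34.968853 = 76.007978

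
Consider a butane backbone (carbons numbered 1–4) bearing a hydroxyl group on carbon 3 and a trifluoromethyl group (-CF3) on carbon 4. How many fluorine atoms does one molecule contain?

Atom tally by fragment:
  CH3 → C:1 H:3
  CH2 → C:1 H:2
  CH(OH) → C:1 H:2 O:1
  CH2CF3 → C:2 H:2 F:3
Element totals:
  C: 5
  H: 9
  F: 3
  O: 1

3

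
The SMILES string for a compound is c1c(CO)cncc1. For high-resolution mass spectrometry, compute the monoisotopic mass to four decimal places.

109.0528

Atom tally by fragment:
  pyridine ring core → C:5 H:5 N:1
  (− 1 ring H displaced by substituents)
  + CH2OH → C:1 H:3 O:1
Element totals:
  C: 6
  H: 7
  N: 1
  O: 1
Molecular formula: C6H7NO.
  M = 6(12.0) + 7(1.007825) + 14.003074 + 15.994915
    = 72.000000 + 7.054775 + 14.003074 + 15.994915 = 109.052764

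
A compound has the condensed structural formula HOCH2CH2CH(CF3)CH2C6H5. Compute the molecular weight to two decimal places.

218.22 g/mol

Atom tally by fragment:
  HOCH2CH2 → C:2 H:5 O:1
  CH(CF3) → C:2 H:1 F:3
  CH2C6H5 → C:7 H:7
Element totals:
  C: 11
  H: 13
  F: 3
  O: 1
Molecular formula: C11H13F3O.
  M = 11(12.011) + 13(1.008) + 3(18.998) + 15.999
    = 132.121 + 13.104 + 56.994 + 15.999 = 218.218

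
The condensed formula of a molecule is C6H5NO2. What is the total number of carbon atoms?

6

Element totals:
  C: 6
  H: 5
  N: 1
  O: 2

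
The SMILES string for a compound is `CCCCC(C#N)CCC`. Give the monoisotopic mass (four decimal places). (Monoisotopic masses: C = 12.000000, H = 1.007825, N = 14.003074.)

139.1361

Atom tally by fragment:
  CH3 → C:1 H:3
  CH2 → C:1 H:2
  CH2 → C:1 H:2
  CH2 → C:1 H:2
  CH(CN) → C:2 H:1 N:1
  CH2 → C:1 H:2
  CH2 → C:1 H:2
  CH3 → C:1 H:3
Element totals:
  C: 9
  H: 17
  N: 1
Molecular formula: C9H17N.
  M = 9(12.0) + 17(1.007825) + 14.003074
    = 108.000000 + 17.133025 + 14.003074 = 139.136099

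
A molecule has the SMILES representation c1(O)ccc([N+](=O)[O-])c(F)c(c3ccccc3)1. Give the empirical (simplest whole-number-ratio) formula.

Atom tally by fragment:
  benzene ring core → C:6 H:6
  (− 4 ring H displaced by substituents)
  + OH → O:1 H:1
  + NO2 → N:1 O:2
  + F → F:1
  + C6H5 → C:6 H:5
Element totals:
  C: 12
  H: 8
  F: 1
  N: 1
  O: 3
Molecular formula: C12H8FNO3.
gcd of subscripts (12, 1, 8, 1, 3) = 1, so the empirical formula equals the molecular formula.

C12H8FNO3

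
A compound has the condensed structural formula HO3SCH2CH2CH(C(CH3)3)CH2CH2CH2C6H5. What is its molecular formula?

C16H26O3S

Element totals:
  C: 16
  H: 26
  O: 3
  S: 1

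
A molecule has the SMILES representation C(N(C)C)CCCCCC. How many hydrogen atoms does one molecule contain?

Atom tally by fragment:
  (CH3)2NCH2 → C:3 H:8 N:1
  CH2 → C:1 H:2
  CH2 → C:1 H:2
  CH2 → C:1 H:2
  CH2 → C:1 H:2
  CH2 → C:1 H:2
  CH3 → C:1 H:3
Element totals:
  C: 9
  H: 21
  N: 1

21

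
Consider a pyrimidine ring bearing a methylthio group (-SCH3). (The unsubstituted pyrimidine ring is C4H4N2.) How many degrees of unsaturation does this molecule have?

Atom tally by fragment:
  pyrimidine ring core → C:4 H:4 N:2
  (− 1 ring H displaced by substituents)
  + SCH3 → C:1 H:3 S:1
Element totals:
  C: 5
  H: 6
  N: 2
  S: 1
Molecular formula: C5H6N2S.
DoU = (2C + 2 + N − H − X) / 2 = (2·5 + 2 + 2 − 6 − 0) / 2 = 4.

4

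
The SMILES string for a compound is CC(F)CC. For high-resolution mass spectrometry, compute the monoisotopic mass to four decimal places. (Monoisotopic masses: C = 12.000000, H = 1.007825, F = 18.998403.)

Atom tally by fragment:
  CH3 → C:1 H:3
  CH(F) → C:1 H:1 F:1
  CH2 → C:1 H:2
  CH3 → C:1 H:3
Element totals:
  C: 4
  H: 9
  F: 1
Molecular formula: C4H9F.
  M = 4(12.0) + 9(1.007825) + 18.998403
    = 48.000000 + 9.070425 + 18.998403 = 76.068828

76.0688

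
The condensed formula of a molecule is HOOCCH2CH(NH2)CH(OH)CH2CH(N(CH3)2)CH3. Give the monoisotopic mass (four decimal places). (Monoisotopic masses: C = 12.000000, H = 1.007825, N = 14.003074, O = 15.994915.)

204.1474

Atom tally by fragment:
  HOOCCH2 → C:2 H:3 O:2
  CH(NH2) → C:1 H:3 N:1
  CH(OH) → C:1 H:2 O:1
  CH2 → C:1 H:2
  CH(N(CH3)2) → C:3 H:7 N:1
  CH3 → C:1 H:3
Element totals:
  C: 9
  H: 20
  N: 2
  O: 3
Molecular formula: C9H20N2O3.
  M = 9(12.0) + 20(1.007825) + 2(14.003074) + 3(15.994915)
    = 108.000000 + 20.156500 + 28.006148 + 47.984745 = 204.147393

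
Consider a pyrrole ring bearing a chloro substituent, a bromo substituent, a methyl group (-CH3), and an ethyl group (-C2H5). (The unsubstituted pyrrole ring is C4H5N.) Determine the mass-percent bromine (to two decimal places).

35.91%

Atom tally by fragment:
  pyrrole ring core → C:4 H:5 N:1
  (− 4 ring H displaced by substituents)
  + Cl → Cl:1
  + Br → Br:1
  + CH3 → C:1 H:3
  + C2H5 → C:2 H:5
Element totals:
  C: 7
  H: 9
  Br: 1
  Cl: 1
  N: 1
Molecular formula: C7H9BrClN.
Molar mass = 222.510 g/mol.
Mass from Br: 1 × 79.904 = 79.904 g/mol.
%Br = 79.904 / 222.510 × 100 = 35.91%.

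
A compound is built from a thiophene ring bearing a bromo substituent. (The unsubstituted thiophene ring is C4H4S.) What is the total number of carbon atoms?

4

Atom tally by fragment:
  thiophene ring core → C:4 H:4 S:1
  (− 1 ring H displaced by substituents)
  + Br → Br:1
Element totals:
  C: 4
  H: 3
  Br: 1
  S: 1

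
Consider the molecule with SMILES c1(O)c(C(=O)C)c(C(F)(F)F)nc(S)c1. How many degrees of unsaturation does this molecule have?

5

Atom tally by fragment:
  pyridine ring core → C:5 H:5 N:1
  (− 4 ring H displaced by substituents)
  + OH → O:1 H:1
  + COCH3 → C:2 H:3 O:1
  + CF3 → C:1 F:3
  + SH → S:1 H:1
Element totals:
  C: 8
  H: 6
  F: 3
  N: 1
  O: 2
  S: 1
Molecular formula: C8H6F3NO2S.
DoU = (2C + 2 + N − H − X) / 2 = (2·8 + 2 + 1 − 6 − 3) / 2 = 5.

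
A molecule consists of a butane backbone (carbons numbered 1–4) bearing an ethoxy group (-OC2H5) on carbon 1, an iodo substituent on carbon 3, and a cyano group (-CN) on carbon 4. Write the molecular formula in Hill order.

C7H12INO

Atom tally by fragment:
  C2H5OCH2 → C:3 H:7 O:1
  CH2 → C:1 H:2
  CH(I) → C:1 H:1 I:1
  CH2CN → C:2 H:2 N:1
Element totals:
  C: 7
  H: 12
  I: 1
  N: 1
  O: 1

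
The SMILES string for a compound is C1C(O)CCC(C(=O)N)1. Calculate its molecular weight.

Atom tally by fragment:
  cyclopentane ring core → C:5 H:10
  (− 2 ring H displaced by substituents)
  + OH → O:1 H:1
  + CONH2 → C:1 H:2 O:1 N:1
Element totals:
  C: 6
  H: 11
  N: 1
  O: 2
Molecular formula: C6H11NO2.
  M = 6(12.011) + 11(1.008) + 14.007 + 2(15.999)
    = 72.066 + 11.088 + 14.007 + 31.998 = 129.159

129.16 g/mol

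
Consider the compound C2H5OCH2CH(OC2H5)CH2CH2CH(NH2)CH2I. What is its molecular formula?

Atom tally by fragment:
  C2H5OCH2 → C:3 H:7 O:1
  CH(OC2H5) → C:3 H:6 O:1
  CH2 → C:1 H:2
  CH2 → C:1 H:2
  CH(NH2) → C:1 H:3 N:1
  CH2I → C:1 H:2 I:1
Element totals:
  C: 10
  H: 22
  I: 1
  N: 1
  O: 2

C10H22INO2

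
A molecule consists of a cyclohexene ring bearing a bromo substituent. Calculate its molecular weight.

161.04 g/mol

Atom tally by fragment:
  cyclohexene ring core → C:6 H:10
  (− 1 ring H displaced by substituents)
  + Br → Br:1
Element totals:
  C: 6
  H: 9
  Br: 1
Molecular formula: C6H9Br.
  M = 6(12.011) + 9(1.008) + 79.904
    = 72.066 + 9.072 + 79.904 = 161.042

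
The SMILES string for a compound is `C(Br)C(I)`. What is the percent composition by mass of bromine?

Atom tally by fragment:
  BrCH2 → C:1 H:2 Br:1
  CH2I → C:1 H:2 I:1
Element totals:
  C: 2
  H: 4
  Br: 1
  I: 1
Molecular formula: C2H4BrI.
Molar mass = 234.862 g/mol.
Mass from Br: 1 × 79.904 = 79.904 g/mol.
%Br = 79.904 / 234.862 × 100 = 34.02%.

34.02%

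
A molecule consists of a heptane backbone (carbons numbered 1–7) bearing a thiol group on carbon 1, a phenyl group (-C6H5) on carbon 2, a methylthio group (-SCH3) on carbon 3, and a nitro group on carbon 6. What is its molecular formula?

Atom tally by fragment:
  HSCH2 → C:1 H:3 S:1
  CH(C6H5) → C:7 H:6
  CH(SCH3) → C:2 H:4 S:1
  CH2 → C:1 H:2
  CH2 → C:1 H:2
  CH(NO2) → C:1 H:1 N:1 O:2
  CH3 → C:1 H:3
Element totals:
  C: 14
  H: 21
  N: 1
  O: 2
  S: 2

C14H21NO2S2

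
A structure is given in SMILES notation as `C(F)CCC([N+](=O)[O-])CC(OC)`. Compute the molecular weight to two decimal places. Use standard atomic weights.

179.19 g/mol

Atom tally by fragment:
  FCH2 → C:1 H:2 F:1
  CH2 → C:1 H:2
  CH2 → C:1 H:2
  CH(NO2) → C:1 H:1 N:1 O:2
  CH2 → C:1 H:2
  CH2OCH3 → C:2 H:5 O:1
Element totals:
  C: 7
  H: 14
  F: 1
  N: 1
  O: 3
Molecular formula: C7H14FNO3.
  M = 7(12.011) + 14(1.008) + 18.998 + 14.007 + 3(15.999)
    = 84.077 + 14.112 + 18.998 + 14.007 + 47.997 = 179.191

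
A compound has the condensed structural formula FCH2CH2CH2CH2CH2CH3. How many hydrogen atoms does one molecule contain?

Element totals:
  C: 6
  H: 13
  F: 1

13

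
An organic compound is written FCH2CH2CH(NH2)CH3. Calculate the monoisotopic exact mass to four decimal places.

Element totals:
  C: 4
  H: 10
  F: 1
  N: 1
Molecular formula: C4H10FN.
  M = 4(12.0) + 10(1.007825) + 18.998403 + 14.003074
    = 48.000000 + 10.078250 + 18.998403 + 14.003074 = 91.079727

91.0797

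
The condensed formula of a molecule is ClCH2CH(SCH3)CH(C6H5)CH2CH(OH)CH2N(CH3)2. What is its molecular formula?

C15H24ClNOS

Atom tally by fragment:
  ClCH2 → C:1 H:2 Cl:1
  CH(SCH3) → C:2 H:4 S:1
  CH(C6H5) → C:7 H:6
  CH2 → C:1 H:2
  CH(OH) → C:1 H:2 O:1
  CH2N(CH3)2 → C:3 H:8 N:1
Element totals:
  C: 15
  H: 24
  Cl: 1
  N: 1
  O: 1
  S: 1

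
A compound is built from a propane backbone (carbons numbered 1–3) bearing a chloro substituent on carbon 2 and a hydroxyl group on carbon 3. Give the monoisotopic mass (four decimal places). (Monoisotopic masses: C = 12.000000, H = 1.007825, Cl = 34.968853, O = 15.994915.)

Atom tally by fragment:
  CH3 → C:1 H:3
  CH(Cl) → C:1 H:1 Cl:1
  CH2OH → C:1 H:3 O:1
Element totals:
  C: 3
  H: 7
  Cl: 1
  O: 1
Molecular formula: C3H7ClO.
  M = 3(12.0) + 7(1.007825) + 34.968853 + 15.994915
    = 36.000000 + 7.054775 + 34.968853 + 15.994915 = 94.018543

94.0185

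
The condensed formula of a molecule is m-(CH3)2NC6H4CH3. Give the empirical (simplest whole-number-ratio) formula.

C9H13N

Element totals:
  C: 9
  H: 13
  N: 1
Molecular formula: C9H13N.
gcd of subscripts (9, 13, 1) = 1, so the empirical formula equals the molecular formula.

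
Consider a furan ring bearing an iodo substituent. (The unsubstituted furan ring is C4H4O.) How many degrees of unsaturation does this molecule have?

Atom tally by fragment:
  furan ring core → C:4 H:4 O:1
  (− 1 ring H displaced by substituents)
  + I → I:1
Element totals:
  C: 4
  H: 3
  I: 1
  O: 1
Molecular formula: C4H3IO.
DoU = (2C + 2 + N − H − X) / 2 = (2·4 + 2 + 0 − 3 − 1) / 2 = 3.

3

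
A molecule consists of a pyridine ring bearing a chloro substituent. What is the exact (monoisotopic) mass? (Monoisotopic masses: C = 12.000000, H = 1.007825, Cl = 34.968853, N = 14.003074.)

113.0032

Atom tally by fragment:
  pyridine ring core → C:5 H:5 N:1
  (− 1 ring H displaced by substituents)
  + Cl → Cl:1
Element totals:
  C: 5
  H: 4
  Cl: 1
  N: 1
Molecular formula: C5H4ClN.
  M = 5(12.0) + 4(1.007825) + 34.968853 + 14.003074
    = 60.000000 + 4.031300 + 34.968853 + 14.003074 = 113.003227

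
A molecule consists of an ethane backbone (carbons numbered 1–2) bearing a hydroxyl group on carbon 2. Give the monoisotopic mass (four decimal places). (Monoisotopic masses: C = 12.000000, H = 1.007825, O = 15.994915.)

46.0419

Atom tally by fragment:
  CH3 → C:1 H:3
  CH2OH → C:1 H:3 O:1
Element totals:
  C: 2
  H: 6
  O: 1
Molecular formula: C2H6O.
  M = 2(12.0) + 6(1.007825) + 15.994915
    = 24.000000 + 6.046950 + 15.994915 = 46.041865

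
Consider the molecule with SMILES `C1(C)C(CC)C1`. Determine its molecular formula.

C6H12

Atom tally by fragment:
  cyclopropane ring core → C:3 H:6
  (− 2 ring H displaced by substituents)
  + CH3 → C:1 H:3
  + C2H5 → C:2 H:5
Element totals:
  C: 6
  H: 12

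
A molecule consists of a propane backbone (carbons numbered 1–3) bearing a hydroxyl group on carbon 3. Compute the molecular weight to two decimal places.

Atom tally by fragment:
  CH3 → C:1 H:3
  CH2 → C:1 H:2
  CH2OH → C:1 H:3 O:1
Element totals:
  C: 3
  H: 8
  O: 1
Molecular formula: C3H8O.
  M = 3(12.011) + 8(1.008) + 15.999
    = 36.033 + 8.064 + 15.999 = 60.096

60.10 g/mol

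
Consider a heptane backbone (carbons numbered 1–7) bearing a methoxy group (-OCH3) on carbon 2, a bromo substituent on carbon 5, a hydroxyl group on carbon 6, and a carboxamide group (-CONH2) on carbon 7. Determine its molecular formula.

C9H18BrNO3

Atom tally by fragment:
  CH3 → C:1 H:3
  CH(OCH3) → C:2 H:4 O:1
  CH2 → C:1 H:2
  CH2 → C:1 H:2
  CH(Br) → C:1 H:1 Br:1
  CH(OH) → C:1 H:2 O:1
  CH2CONH2 → C:2 H:4 O:1 N:1
Element totals:
  C: 9
  H: 18
  Br: 1
  N: 1
  O: 3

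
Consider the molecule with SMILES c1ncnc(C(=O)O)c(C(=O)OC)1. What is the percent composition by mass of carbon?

46.16%

Atom tally by fragment:
  pyrimidine ring core → C:4 H:4 N:2
  (− 2 ring H displaced by substituents)
  + COOH → C:1 H:1 O:2
  + COOCH3 → C:2 H:3 O:2
Element totals:
  C: 7
  H: 6
  N: 2
  O: 4
Molecular formula: C7H6N2O4.
Molar mass = 182.135 g/mol.
Mass from C: 7 × 12.011 = 84.077 g/mol.
%C = 84.077 / 182.135 × 100 = 46.16%.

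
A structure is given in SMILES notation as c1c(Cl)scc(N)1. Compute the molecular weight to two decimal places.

133.59 g/mol

Atom tally by fragment:
  thiophene ring core → C:4 H:4 S:1
  (− 2 ring H displaced by substituents)
  + Cl → Cl:1
  + NH2 → N:1 H:2
Element totals:
  C: 4
  H: 4
  Cl: 1
  N: 1
  S: 1
Molecular formula: C4H4ClNS.
  M = 4(12.011) + 4(1.008) + 35.45 + 14.007 + 32.06
    = 48.044 + 4.032 + 35.450 + 14.007 + 32.060 = 133.593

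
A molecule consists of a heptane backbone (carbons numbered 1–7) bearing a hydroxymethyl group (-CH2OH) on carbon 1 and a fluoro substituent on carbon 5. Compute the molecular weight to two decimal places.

Atom tally by fragment:
  HOCH2CH2 → C:2 H:5 O:1
  CH2 → C:1 H:2
  CH2 → C:1 H:2
  CH2 → C:1 H:2
  CH(F) → C:1 H:1 F:1
  CH2 → C:1 H:2
  CH3 → C:1 H:3
Element totals:
  C: 8
  H: 17
  F: 1
  O: 1
Molecular formula: C8H17FO.
  M = 8(12.011) + 17(1.008) + 18.998 + 15.999
    = 96.088 + 17.136 + 18.998 + 15.999 = 148.221

148.22 g/mol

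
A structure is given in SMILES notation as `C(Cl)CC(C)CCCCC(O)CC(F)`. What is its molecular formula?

C11H22ClFO

Atom tally by fragment:
  ClCH2 → C:1 H:2 Cl:1
  CH2 → C:1 H:2
  CH(CH3) → C:2 H:4
  CH2 → C:1 H:2
  CH2 → C:1 H:2
  CH2 → C:1 H:2
  CH2 → C:1 H:2
  CH(OH) → C:1 H:2 O:1
  CH2 → C:1 H:2
  CH2F → C:1 H:2 F:1
Element totals:
  C: 11
  H: 22
  Cl: 1
  F: 1
  O: 1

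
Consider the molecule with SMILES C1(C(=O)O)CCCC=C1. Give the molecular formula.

Atom tally by fragment:
  cyclohexene ring core → C:6 H:10
  (− 1 ring H displaced by substituents)
  + COOH → C:1 H:1 O:2
Element totals:
  C: 7
  H: 10
  O: 2

C7H10O2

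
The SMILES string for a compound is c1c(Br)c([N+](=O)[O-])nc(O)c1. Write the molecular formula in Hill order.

C5H3BrN2O3

Atom tally by fragment:
  pyridine ring core → C:5 H:5 N:1
  (− 3 ring H displaced by substituents)
  + Br → Br:1
  + NO2 → N:1 O:2
  + OH → O:1 H:1
Element totals:
  C: 5
  H: 3
  Br: 1
  N: 2
  O: 3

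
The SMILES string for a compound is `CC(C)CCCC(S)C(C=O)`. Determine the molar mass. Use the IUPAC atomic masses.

Atom tally by fragment:
  CH3 → C:1 H:3
  CH(CH3) → C:2 H:4
  CH2 → C:1 H:2
  CH2 → C:1 H:2
  CH2 → C:1 H:2
  CH(SH) → C:1 H:2 S:1
  CH2CHO → C:2 H:3 O:1
Element totals:
  C: 9
  H: 18
  O: 1
  S: 1
Molecular formula: C9H18OS.
  M = 9(12.011) + 18(1.008) + 15.999 + 32.06
    = 108.099 + 18.144 + 15.999 + 32.060 = 174.302

174.30 g/mol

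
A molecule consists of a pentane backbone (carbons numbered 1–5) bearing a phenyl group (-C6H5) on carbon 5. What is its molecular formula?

Atom tally by fragment:
  CH3 → C:1 H:3
  CH2 → C:1 H:2
  CH2 → C:1 H:2
  CH2 → C:1 H:2
  CH2C6H5 → C:7 H:7
Element totals:
  C: 11
  H: 16

C11H16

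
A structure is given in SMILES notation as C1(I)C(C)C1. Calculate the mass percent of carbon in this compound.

Atom tally by fragment:
  cyclopropane ring core → C:3 H:6
  (− 2 ring H displaced by substituents)
  + I → I:1
  + CH3 → C:1 H:3
Element totals:
  C: 4
  H: 7
  I: 1
Molecular formula: C4H7I.
Molar mass = 182.004 g/mol.
Mass from C: 4 × 12.011 = 48.044 g/mol.
%C = 48.044 / 182.004 × 100 = 26.40%.

26.40%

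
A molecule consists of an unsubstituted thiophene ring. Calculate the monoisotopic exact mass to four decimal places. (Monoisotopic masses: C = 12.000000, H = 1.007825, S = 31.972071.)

84.0034

Atom tally by fragment:
  thiophene ring core → C:4 H:4 S:1
Element totals:
  C: 4
  H: 4
  S: 1
Molecular formula: C4H4S.
  M = 4(12.0) + 4(1.007825) + 31.972071
    = 48.000000 + 4.031300 + 31.972071 = 84.003371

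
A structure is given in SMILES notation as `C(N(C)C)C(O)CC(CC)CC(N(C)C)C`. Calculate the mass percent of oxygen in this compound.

6.94%

Atom tally by fragment:
  (CH3)2NCH2 → C:3 H:8 N:1
  CH(OH) → C:1 H:2 O:1
  CH2 → C:1 H:2
  CH(C2H5) → C:3 H:6
  CH2 → C:1 H:2
  CH(N(CH3)2) → C:3 H:7 N:1
  CH3 → C:1 H:3
Element totals:
  C: 13
  H: 30
  N: 2
  O: 1
Molecular formula: C13H30N2O.
Molar mass = 230.396 g/mol.
Mass from O: 1 × 15.999 = 15.999 g/mol.
%O = 15.999 / 230.396 × 100 = 6.94%.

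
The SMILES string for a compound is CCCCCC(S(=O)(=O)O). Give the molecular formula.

C6H14O3S

Atom tally by fragment:
  CH3 → C:1 H:3
  CH2 → C:1 H:2
  CH2 → C:1 H:2
  CH2 → C:1 H:2
  CH2 → C:1 H:2
  CH2SO3H → C:1 H:3 S:1 O:3
Element totals:
  C: 6
  H: 14
  O: 3
  S: 1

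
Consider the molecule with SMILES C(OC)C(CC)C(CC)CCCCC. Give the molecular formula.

Atom tally by fragment:
  CH3OCH2 → C:2 H:5 O:1
  CH(C2H5) → C:3 H:6
  CH(C2H5) → C:3 H:6
  CH2 → C:1 H:2
  CH2 → C:1 H:2
  CH2 → C:1 H:2
  CH2 → C:1 H:2
  CH3 → C:1 H:3
Element totals:
  C: 13
  H: 28
  O: 1

C13H28O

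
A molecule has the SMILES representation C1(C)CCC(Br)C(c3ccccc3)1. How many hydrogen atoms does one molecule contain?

Atom tally by fragment:
  cyclopentane ring core → C:5 H:10
  (− 3 ring H displaced by substituents)
  + CH3 → C:1 H:3
  + Br → Br:1
  + C6H5 → C:6 H:5
Element totals:
  C: 12
  H: 15
  Br: 1

15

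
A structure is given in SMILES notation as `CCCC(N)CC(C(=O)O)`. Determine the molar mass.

145.20 g/mol

Atom tally by fragment:
  CH3 → C:1 H:3
  CH2 → C:1 H:2
  CH2 → C:1 H:2
  CH(NH2) → C:1 H:3 N:1
  CH2 → C:1 H:2
  CH2COOH → C:2 H:3 O:2
Element totals:
  C: 7
  H: 15
  N: 1
  O: 2
Molecular formula: C7H15NO2.
  M = 7(12.011) + 15(1.008) + 14.007 + 2(15.999)
    = 84.077 + 15.120 + 14.007 + 31.998 = 145.202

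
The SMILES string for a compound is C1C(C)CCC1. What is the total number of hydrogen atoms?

12

Atom tally by fragment:
  cyclopentane ring core → C:5 H:10
  (− 1 ring H displaced by substituents)
  + CH3 → C:1 H:3
Element totals:
  C: 6
  H: 12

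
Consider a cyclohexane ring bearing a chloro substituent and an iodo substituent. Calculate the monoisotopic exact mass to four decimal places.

Atom tally by fragment:
  cyclohexane ring core → C:6 H:12
  (− 2 ring H displaced by substituents)
  + Cl → Cl:1
  + I → I:1
Element totals:
  C: 6
  H: 10
  Cl: 1
  I: 1
Molecular formula: C6H10ClI.
  M = 6(12.0) + 10(1.007825) + 34.968853 + 126.904472
    = 72.000000 + 10.078250 + 34.968853 + 126.904472 = 243.951575

243.9516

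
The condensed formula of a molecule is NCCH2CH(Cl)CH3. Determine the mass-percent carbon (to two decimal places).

Atom tally by fragment:
  NCCH2 → C:2 H:2 N:1
  CH(Cl) → C:1 H:1 Cl:1
  CH3 → C:1 H:3
Element totals:
  C: 4
  H: 6
  Cl: 1
  N: 1
Molecular formula: C4H6ClN.
Molar mass = 103.549 g/mol.
Mass from C: 4 × 12.011 = 48.044 g/mol.
%C = 48.044 / 103.549 × 100 = 46.40%.

46.40%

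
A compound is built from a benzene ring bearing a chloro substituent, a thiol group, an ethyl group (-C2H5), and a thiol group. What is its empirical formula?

C8H9ClS2

Atom tally by fragment:
  benzene ring core → C:6 H:6
  (− 4 ring H displaced by substituents)
  + Cl → Cl:1
  + SH → S:1 H:1
  + C2H5 → C:2 H:5
  + SH → S:1 H:1
Element totals:
  C: 8
  H: 9
  Cl: 1
  S: 2
Molecular formula: C8H9ClS2.
gcd of subscripts (8, 1, 9, 2) = 1, so the empirical formula equals the molecular formula.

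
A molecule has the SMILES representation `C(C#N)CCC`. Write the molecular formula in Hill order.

Atom tally by fragment:
  NCCH2 → C:2 H:2 N:1
  CH2 → C:1 H:2
  CH2 → C:1 H:2
  CH3 → C:1 H:3
Element totals:
  C: 5
  H: 9
  N: 1

C5H9N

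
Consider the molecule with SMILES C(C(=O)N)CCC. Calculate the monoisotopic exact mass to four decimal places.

Atom tally by fragment:
  H2NOCCH2 → C:2 H:4 O:1 N:1
  CH2 → C:1 H:2
  CH2 → C:1 H:2
  CH3 → C:1 H:3
Element totals:
  C: 5
  H: 11
  N: 1
  O: 1
Molecular formula: C5H11NO.
  M = 5(12.0) + 11(1.007825) + 14.003074 + 15.994915
    = 60.000000 + 11.086075 + 14.003074 + 15.994915 = 101.084064

101.0841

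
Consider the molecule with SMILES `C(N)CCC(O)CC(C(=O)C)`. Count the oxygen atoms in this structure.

2

Atom tally by fragment:
  H2NCH2 → C:1 H:4 N:1
  CH2 → C:1 H:2
  CH2 → C:1 H:2
  CH(OH) → C:1 H:2 O:1
  CH2 → C:1 H:2
  CH2COCH3 → C:3 H:5 O:1
Element totals:
  C: 8
  H: 17
  N: 1
  O: 2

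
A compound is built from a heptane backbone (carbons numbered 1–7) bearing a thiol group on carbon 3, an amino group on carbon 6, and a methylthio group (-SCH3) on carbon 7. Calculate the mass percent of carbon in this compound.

Atom tally by fragment:
  CH3 → C:1 H:3
  CH2 → C:1 H:2
  CH(SH) → C:1 H:2 S:1
  CH2 → C:1 H:2
  CH2 → C:1 H:2
  CH(NH2) → C:1 H:3 N:1
  CH2SCH3 → C:2 H:5 S:1
Element totals:
  C: 8
  H: 19
  N: 1
  S: 2
Molecular formula: C8H19NS2.
Molar mass = 193.367 g/mol.
Mass from C: 8 × 12.011 = 96.088 g/mol.
%C = 96.088 / 193.367 × 100 = 49.69%.

49.69%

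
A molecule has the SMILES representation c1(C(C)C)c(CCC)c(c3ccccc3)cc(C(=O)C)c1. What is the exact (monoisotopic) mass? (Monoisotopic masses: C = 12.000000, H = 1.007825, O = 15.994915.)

Atom tally by fragment:
  benzene ring core → C:6 H:6
  (− 4 ring H displaced by substituents)
  + CH(CH3)2 → C:3 H:7
  + CH2CH2CH3 → C:3 H:7
  + C6H5 → C:6 H:5
  + COCH3 → C:2 H:3 O:1
Element totals:
  C: 20
  H: 24
  O: 1
Molecular formula: C20H24O.
  M = 20(12.0) + 24(1.007825) + 15.994915
    = 240.000000 + 24.187800 + 15.994915 = 280.182715

280.1827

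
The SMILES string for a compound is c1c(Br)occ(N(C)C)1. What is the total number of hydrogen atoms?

8

Atom tally by fragment:
  furan ring core → C:4 H:4 O:1
  (− 2 ring H displaced by substituents)
  + Br → Br:1
  + N(CH3)2 → N:1 C:2 H:6
Element totals:
  C: 6
  H: 8
  Br: 1
  N: 1
  O: 1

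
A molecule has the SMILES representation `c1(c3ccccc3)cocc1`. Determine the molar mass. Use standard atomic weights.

144.17 g/mol

Atom tally by fragment:
  furan ring core → C:4 H:4 O:1
  (− 1 ring H displaced by substituents)
  + C6H5 → C:6 H:5
Element totals:
  C: 10
  H: 8
  O: 1
Molecular formula: C10H8O.
  M = 10(12.011) + 8(1.008) + 15.999
    = 120.110 + 8.064 + 15.999 = 144.173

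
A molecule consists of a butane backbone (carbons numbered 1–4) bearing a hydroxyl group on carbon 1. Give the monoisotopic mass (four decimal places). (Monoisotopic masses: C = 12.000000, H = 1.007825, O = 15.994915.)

74.0732

Atom tally by fragment:
  HOCH2 → C:1 H:3 O:1
  CH2 → C:1 H:2
  CH2 → C:1 H:2
  CH3 → C:1 H:3
Element totals:
  C: 4
  H: 10
  O: 1
Molecular formula: C4H10O.
  M = 4(12.0) + 10(1.007825) + 15.994915
    = 48.000000 + 10.078250 + 15.994915 = 74.073165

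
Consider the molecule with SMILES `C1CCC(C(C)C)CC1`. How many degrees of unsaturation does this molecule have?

Atom tally by fragment:
  cyclohexane ring core → C:6 H:12
  (− 1 ring H displaced by substituents)
  + CH(CH3)2 → C:3 H:7
Element totals:
  C: 9
  H: 18
Molecular formula: C9H18.
DoU = (2C + 2 + N − H − X) / 2 = (2·9 + 2 + 0 − 18 − 0) / 2 = 1.

1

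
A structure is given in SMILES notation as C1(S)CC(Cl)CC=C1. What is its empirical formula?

Atom tally by fragment:
  cyclohexene ring core → C:6 H:10
  (− 2 ring H displaced by substituents)
  + SH → S:1 H:1
  + Cl → Cl:1
Element totals:
  C: 6
  H: 9
  Cl: 1
  S: 1
Molecular formula: C6H9ClS.
gcd of subscripts (6, 1, 9, 1) = 1, so the empirical formula equals the molecular formula.

C6H9ClS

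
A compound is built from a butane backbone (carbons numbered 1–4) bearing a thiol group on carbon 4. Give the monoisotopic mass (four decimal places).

Atom tally by fragment:
  CH3 → C:1 H:3
  CH2 → C:1 H:2
  CH2 → C:1 H:2
  CH2SH → C:1 H:3 S:1
Element totals:
  C: 4
  H: 10
  S: 1
Molecular formula: C4H10S.
  M = 4(12.0) + 10(1.007825) + 31.972071
    = 48.000000 + 10.078250 + 31.972071 = 90.050321

90.0503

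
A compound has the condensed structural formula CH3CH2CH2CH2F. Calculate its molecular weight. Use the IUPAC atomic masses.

76.11 g/mol

Element totals:
  C: 4
  H: 9
  F: 1
Molecular formula: C4H9F.
  M = 4(12.011) + 9(1.008) + 18.998
    = 48.044 + 9.072 + 18.998 = 76.114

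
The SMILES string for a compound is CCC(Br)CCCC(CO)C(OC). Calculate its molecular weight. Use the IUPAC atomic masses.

253.18 g/mol

Atom tally by fragment:
  CH3 → C:1 H:3
  CH2 → C:1 H:2
  CH(Br) → C:1 H:1 Br:1
  CH2 → C:1 H:2
  CH2 → C:1 H:2
  CH2 → C:1 H:2
  CH(CH2OH) → C:2 H:4 O:1
  CH2OCH3 → C:2 H:5 O:1
Element totals:
  C: 10
  H: 21
  Br: 1
  O: 2
Molecular formula: C10H21BrO2.
  M = 10(12.011) + 21(1.008) + 79.904 + 2(15.999)
    = 120.110 + 21.168 + 79.904 + 31.998 = 253.180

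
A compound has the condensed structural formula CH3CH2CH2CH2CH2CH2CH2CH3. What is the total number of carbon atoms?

8

Element totals:
  C: 8
  H: 18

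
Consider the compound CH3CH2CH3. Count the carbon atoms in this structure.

3

Element totals:
  C: 3
  H: 8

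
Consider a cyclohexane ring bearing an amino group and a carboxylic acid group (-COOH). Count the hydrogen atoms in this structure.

Atom tally by fragment:
  cyclohexane ring core → C:6 H:12
  (− 2 ring H displaced by substituents)
  + NH2 → N:1 H:2
  + COOH → C:1 H:1 O:2
Element totals:
  C: 7
  H: 13
  N: 1
  O: 2

13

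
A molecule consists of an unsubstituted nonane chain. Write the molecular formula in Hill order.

Atom tally by fragment:
  CH3 → C:1 H:3
  CH2 → C:1 H:2
  CH2 → C:1 H:2
  CH2 → C:1 H:2
  CH2 → C:1 H:2
  CH2 → C:1 H:2
  CH2 → C:1 H:2
  CH2 → C:1 H:2
  CH3 → C:1 H:3
Element totals:
  C: 9
  H: 20

C9H20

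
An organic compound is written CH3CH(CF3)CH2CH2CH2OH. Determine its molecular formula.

C6H11F3O

Element totals:
  C: 6
  H: 11
  F: 3
  O: 1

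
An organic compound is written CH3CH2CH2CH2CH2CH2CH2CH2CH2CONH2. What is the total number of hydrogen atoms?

Atom tally by fragment:
  CH3 → C:1 H:3
  CH2 → C:1 H:2
  CH2 → C:1 H:2
  CH2 → C:1 H:2
  CH2 → C:1 H:2
  CH2 → C:1 H:2
  CH2 → C:1 H:2
  CH2 → C:1 H:2
  CH2CONH2 → C:2 H:4 O:1 N:1
Element totals:
  C: 10
  H: 21
  N: 1
  O: 1

21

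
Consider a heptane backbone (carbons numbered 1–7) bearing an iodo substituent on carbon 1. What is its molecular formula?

Atom tally by fragment:
  ICH2 → C:1 H:2 I:1
  CH2 → C:1 H:2
  CH2 → C:1 H:2
  CH2 → C:1 H:2
  CH2 → C:1 H:2
  CH2 → C:1 H:2
  CH3 → C:1 H:3
Element totals:
  C: 7
  H: 15
  I: 1

C7H15I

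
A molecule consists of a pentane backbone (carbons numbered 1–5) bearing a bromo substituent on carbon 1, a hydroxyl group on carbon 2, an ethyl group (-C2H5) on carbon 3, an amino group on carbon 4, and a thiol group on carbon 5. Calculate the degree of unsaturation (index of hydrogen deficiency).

0

Atom tally by fragment:
  BrCH2 → C:1 H:2 Br:1
  CH(OH) → C:1 H:2 O:1
  CH(C2H5) → C:3 H:6
  CH(NH2) → C:1 H:3 N:1
  CH2SH → C:1 H:3 S:1
Element totals:
  C: 7
  H: 16
  Br: 1
  N: 1
  O: 1
  S: 1
Molecular formula: C7H16BrNOS.
DoU = (2C + 2 + N − H − X) / 2 = (2·7 + 2 + 1 − 16 − 1) / 2 = 0.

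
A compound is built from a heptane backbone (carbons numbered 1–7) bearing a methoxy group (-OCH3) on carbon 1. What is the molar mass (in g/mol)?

130.23 g/mol

Atom tally by fragment:
  CH3OCH2 → C:2 H:5 O:1
  CH2 → C:1 H:2
  CH2 → C:1 H:2
  CH2 → C:1 H:2
  CH2 → C:1 H:2
  CH2 → C:1 H:2
  CH3 → C:1 H:3
Element totals:
  C: 8
  H: 18
  O: 1
Molecular formula: C8H18O.
  M = 8(12.011) + 18(1.008) + 15.999
    = 96.088 + 18.144 + 15.999 = 130.231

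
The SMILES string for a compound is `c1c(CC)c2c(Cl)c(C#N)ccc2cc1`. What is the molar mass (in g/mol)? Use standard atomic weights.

Atom tally by fragment:
  naphthalene ring system core → C:10 H:8
  (− 3 ring H displaced by substituents)
  + C2H5 → C:2 H:5
  + Cl → Cl:1
  + CN → C:1 N:1
Element totals:
  C: 13
  H: 10
  Cl: 1
  N: 1
Molecular formula: C13H10ClN.
  M = 13(12.011) + 10(1.008) + 35.45 + 14.007
    = 156.143 + 10.080 + 35.450 + 14.007 = 215.680

215.68 g/mol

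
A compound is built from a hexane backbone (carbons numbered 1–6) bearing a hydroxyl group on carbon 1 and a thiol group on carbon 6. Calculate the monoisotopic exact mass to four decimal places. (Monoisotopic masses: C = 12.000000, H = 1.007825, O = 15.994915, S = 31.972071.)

Atom tally by fragment:
  HOCH2 → C:1 H:3 O:1
  CH2 → C:1 H:2
  CH2 → C:1 H:2
  CH2 → C:1 H:2
  CH2 → C:1 H:2
  CH2SH → C:1 H:3 S:1
Element totals:
  C: 6
  H: 14
  O: 1
  S: 1
Molecular formula: C6H14OS.
  M = 6(12.0) + 14(1.007825) + 15.994915 + 31.972071
    = 72.000000 + 14.109550 + 15.994915 + 31.972071 = 134.076536

134.0765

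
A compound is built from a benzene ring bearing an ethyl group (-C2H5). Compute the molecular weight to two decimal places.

106.17 g/mol

Atom tally by fragment:
  benzene ring core → C:6 H:6
  (− 1 ring H displaced by substituents)
  + C2H5 → C:2 H:5
Element totals:
  C: 8
  H: 10
Molecular formula: C8H10.
  M = 8(12.011) + 10(1.008)
    = 96.088 + 10.080 = 106.168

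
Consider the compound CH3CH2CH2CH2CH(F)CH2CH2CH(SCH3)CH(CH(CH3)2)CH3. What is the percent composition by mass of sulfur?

12.90%

Atom tally by fragment:
  CH3 → C:1 H:3
  CH2 → C:1 H:2
  CH2 → C:1 H:2
  CH2 → C:1 H:2
  CH(F) → C:1 H:1 F:1
  CH2 → C:1 H:2
  CH2 → C:1 H:2
  CH(SCH3) → C:2 H:4 S:1
  CH(CH(CH3)2) → C:4 H:8
  CH3 → C:1 H:3
Element totals:
  C: 14
  H: 29
  F: 1
  S: 1
Molecular formula: C14H29FS.
Molar mass = 248.444 g/mol.
Mass from S: 1 × 32.06 = 32.060 g/mol.
%S = 32.060 / 248.444 × 100 = 12.90%.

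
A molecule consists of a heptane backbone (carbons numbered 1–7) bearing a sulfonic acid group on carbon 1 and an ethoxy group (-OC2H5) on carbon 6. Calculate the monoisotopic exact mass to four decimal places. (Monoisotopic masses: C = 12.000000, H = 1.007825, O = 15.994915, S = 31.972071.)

Atom tally by fragment:
  HO3SCH2 → C:1 H:3 S:1 O:3
  CH2 → C:1 H:2
  CH2 → C:1 H:2
  CH2 → C:1 H:2
  CH2 → C:1 H:2
  CH(OC2H5) → C:3 H:6 O:1
  CH3 → C:1 H:3
Element totals:
  C: 9
  H: 20
  O: 4
  S: 1
Molecular formula: C9H20O4S.
  M = 9(12.0) + 20(1.007825) + 4(15.994915) + 31.972071
    = 108.000000 + 20.156500 + 63.979660 + 31.972071 = 224.108231

224.1082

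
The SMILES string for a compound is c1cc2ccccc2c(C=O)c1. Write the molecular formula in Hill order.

C11H8O

Atom tally by fragment:
  naphthalene ring system core → C:10 H:8
  (− 1 ring H displaced by substituents)
  + CHO → C:1 H:1 O:1
Element totals:
  C: 11
  H: 8
  O: 1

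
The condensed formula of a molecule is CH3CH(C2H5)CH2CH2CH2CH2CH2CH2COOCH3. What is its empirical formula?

Atom tally by fragment:
  CH3 → C:1 H:3
  CH(C2H5) → C:3 H:6
  CH2 → C:1 H:2
  CH2 → C:1 H:2
  CH2 → C:1 H:2
  CH2 → C:1 H:2
  CH2 → C:1 H:2
  CH2COOCH3 → C:3 H:5 O:2
Element totals:
  C: 12
  H: 24
  O: 2
Molecular formula: C12H24O2.
gcd of subscripts = 2; dividing each by 2:
  C: 12/2 = 6
  H: 24/2 = 12
  O: 2/2 = 1

C6H12O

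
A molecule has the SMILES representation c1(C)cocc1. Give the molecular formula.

C5H6O

Atom tally by fragment:
  furan ring core → C:4 H:4 O:1
  (− 1 ring H displaced by substituents)
  + CH3 → C:1 H:3
Element totals:
  C: 5
  H: 6
  O: 1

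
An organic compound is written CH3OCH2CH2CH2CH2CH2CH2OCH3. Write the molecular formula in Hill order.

C8H18O2

Atom tally by fragment:
  CH3OCH2 → C:2 H:5 O:1
  CH2 → C:1 H:2
  CH2 → C:1 H:2
  CH2 → C:1 H:2
  CH2 → C:1 H:2
  CH2OCH3 → C:2 H:5 O:1
Element totals:
  C: 8
  H: 18
  O: 2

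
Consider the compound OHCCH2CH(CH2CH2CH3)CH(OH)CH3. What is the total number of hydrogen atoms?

16

Element totals:
  C: 8
  H: 16
  O: 2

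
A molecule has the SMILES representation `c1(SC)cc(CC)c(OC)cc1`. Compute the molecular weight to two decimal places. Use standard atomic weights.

182.28 g/mol

Atom tally by fragment:
  benzene ring core → C:6 H:6
  (− 3 ring H displaced by substituents)
  + SCH3 → C:1 H:3 S:1
  + C2H5 → C:2 H:5
  + OCH3 → C:1 H:3 O:1
Element totals:
  C: 10
  H: 14
  O: 1
  S: 1
Molecular formula: C10H14OS.
  M = 10(12.011) + 14(1.008) + 15.999 + 32.06
    = 120.110 + 14.112 + 15.999 + 32.060 = 182.281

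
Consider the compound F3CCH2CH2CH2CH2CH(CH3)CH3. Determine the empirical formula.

Atom tally by fragment:
  F3CCH2 → C:2 H:2 F:3
  CH2 → C:1 H:2
  CH2 → C:1 H:2
  CH2 → C:1 H:2
  CH(CH3) → C:2 H:4
  CH3 → C:1 H:3
Element totals:
  C: 8
  H: 15
  F: 3
Molecular formula: C8H15F3.
gcd of subscripts (8, 3, 15) = 1, so the empirical formula equals the molecular formula.

C8H15F3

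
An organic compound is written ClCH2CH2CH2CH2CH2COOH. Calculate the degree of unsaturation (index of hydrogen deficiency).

Atom tally by fragment:
  ClCH2 → C:1 H:2 Cl:1
  CH2 → C:1 H:2
  CH2 → C:1 H:2
  CH2 → C:1 H:2
  CH2COOH → C:2 H:3 O:2
Element totals:
  C: 6
  H: 11
  Cl: 1
  O: 2
Molecular formula: C6H11ClO2.
DoU = (2C + 2 + N − H − X) / 2 = (2·6 + 2 + 0 − 11 − 1) / 2 = 1.

1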